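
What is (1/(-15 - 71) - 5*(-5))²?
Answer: 4618201/7396 ≈ 624.42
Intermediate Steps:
(1/(-15 - 71) - 5*(-5))² = (1/(-86) + 25)² = (-1/86 + 25)² = (2149/86)² = 4618201/7396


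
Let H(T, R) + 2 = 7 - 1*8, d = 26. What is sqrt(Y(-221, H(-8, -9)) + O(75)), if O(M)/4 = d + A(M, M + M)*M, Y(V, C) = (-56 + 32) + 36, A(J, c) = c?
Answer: 2*sqrt(11279) ≈ 212.41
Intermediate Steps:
H(T, R) = -3 (H(T, R) = -2 + (7 - 1*8) = -2 + (7 - 8) = -2 - 1 = -3)
Y(V, C) = 12 (Y(V, C) = -24 + 36 = 12)
O(M) = 104 + 8*M**2 (O(M) = 4*(26 + (M + M)*M) = 4*(26 + (2*M)*M) = 4*(26 + 2*M**2) = 104 + 8*M**2)
sqrt(Y(-221, H(-8, -9)) + O(75)) = sqrt(12 + (104 + 8*75**2)) = sqrt(12 + (104 + 8*5625)) = sqrt(12 + (104 + 45000)) = sqrt(12 + 45104) = sqrt(45116) = 2*sqrt(11279)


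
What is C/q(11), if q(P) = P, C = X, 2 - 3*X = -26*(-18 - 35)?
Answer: -1376/33 ≈ -41.697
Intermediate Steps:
X = -1376/3 (X = 2/3 - (-26)*(-18 - 35)/3 = 2/3 - (-26)*(-53)/3 = 2/3 - 1/3*1378 = 2/3 - 1378/3 = -1376/3 ≈ -458.67)
C = -1376/3 ≈ -458.67
C/q(11) = -1376/3/11 = -1376/3*1/11 = -1376/33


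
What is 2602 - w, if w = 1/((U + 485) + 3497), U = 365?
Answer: 11310893/4347 ≈ 2602.0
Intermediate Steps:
w = 1/4347 (w = 1/((365 + 485) + 3497) = 1/(850 + 3497) = 1/4347 ≈ 0.00023004)
2602 - w = 2602 - 1*1/4347 = 2602 - 1/4347 = 11310893/4347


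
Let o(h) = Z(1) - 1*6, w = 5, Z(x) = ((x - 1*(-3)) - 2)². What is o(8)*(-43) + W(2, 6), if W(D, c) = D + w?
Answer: 93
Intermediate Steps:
Z(x) = (1 + x)² (Z(x) = ((x + 3) - 2)² = ((3 + x) - 2)² = (1 + x)²)
W(D, c) = 5 + D (W(D, c) = D + 5 = 5 + D)
o(h) = -2 (o(h) = (1 + 1)² - 1*6 = 2² - 6 = 4 - 6 = -2)
o(8)*(-43) + W(2, 6) = -2*(-43) + (5 + 2) = 86 + 7 = 93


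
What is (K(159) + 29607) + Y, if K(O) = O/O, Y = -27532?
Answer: 2076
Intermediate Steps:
K(O) = 1
(K(159) + 29607) + Y = (1 + 29607) - 27532 = 29608 - 27532 = 2076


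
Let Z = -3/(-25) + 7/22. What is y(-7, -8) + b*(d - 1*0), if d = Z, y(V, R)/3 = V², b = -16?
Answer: 38497/275 ≈ 139.99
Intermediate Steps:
y(V, R) = 3*V²
Z = 241/550 (Z = -3*(-1/25) + 7*(1/22) = 3/25 + 7/22 = 241/550 ≈ 0.43818)
d = 241/550 ≈ 0.43818
y(-7, -8) + b*(d - 1*0) = 3*(-7)² - 16*(241/550 - 1*0) = 3*49 - 16*(241/550 + 0) = 147 - 16*241/550 = 147 - 1928/275 = 38497/275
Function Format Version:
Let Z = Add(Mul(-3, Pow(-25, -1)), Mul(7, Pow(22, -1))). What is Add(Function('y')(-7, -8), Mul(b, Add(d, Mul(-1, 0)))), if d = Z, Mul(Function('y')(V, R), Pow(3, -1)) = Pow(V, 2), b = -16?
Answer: Rational(38497, 275) ≈ 139.99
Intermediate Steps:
Function('y')(V, R) = Mul(3, Pow(V, 2))
Z = Rational(241, 550) (Z = Add(Mul(-3, Rational(-1, 25)), Mul(7, Rational(1, 22))) = Add(Rational(3, 25), Rational(7, 22)) = Rational(241, 550) ≈ 0.43818)
d = Rational(241, 550) ≈ 0.43818
Add(Function('y')(-7, -8), Mul(b, Add(d, Mul(-1, 0)))) = Add(Mul(3, Pow(-7, 2)), Mul(-16, Add(Rational(241, 550), Mul(-1, 0)))) = Add(Mul(3, 49), Mul(-16, Add(Rational(241, 550), 0))) = Add(147, Mul(-16, Rational(241, 550))) = Add(147, Rational(-1928, 275)) = Rational(38497, 275)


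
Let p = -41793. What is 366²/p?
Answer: -44652/13931 ≈ -3.2052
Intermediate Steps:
366²/p = 366²/(-41793) = 133956*(-1/41793) = -44652/13931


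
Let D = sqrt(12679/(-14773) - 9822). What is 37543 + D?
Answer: 37543 + I*sqrt(2143755604705)/14773 ≈ 37543.0 + 99.11*I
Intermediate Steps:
D = I*sqrt(2143755604705)/14773 (D = sqrt(12679*(-1/14773) - 9822) = sqrt(-12679/14773 - 9822) = sqrt(-145113085/14773) = I*sqrt(2143755604705)/14773 ≈ 99.11*I)
37543 + D = 37543 + I*sqrt(2143755604705)/14773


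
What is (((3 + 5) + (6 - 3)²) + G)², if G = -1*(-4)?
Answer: 441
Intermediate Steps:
G = 4
(((3 + 5) + (6 - 3)²) + G)² = (((3 + 5) + (6 - 3)²) + 4)² = ((8 + 3²) + 4)² = ((8 + 9) + 4)² = (17 + 4)² = 21² = 441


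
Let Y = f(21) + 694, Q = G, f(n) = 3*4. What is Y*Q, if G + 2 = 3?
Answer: 706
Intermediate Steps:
G = 1 (G = -2 + 3 = 1)
f(n) = 12
Q = 1
Y = 706 (Y = 12 + 694 = 706)
Y*Q = 706*1 = 706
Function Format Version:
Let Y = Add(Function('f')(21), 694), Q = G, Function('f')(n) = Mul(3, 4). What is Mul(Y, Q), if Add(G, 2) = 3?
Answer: 706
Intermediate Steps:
G = 1 (G = Add(-2, 3) = 1)
Function('f')(n) = 12
Q = 1
Y = 706 (Y = Add(12, 694) = 706)
Mul(Y, Q) = Mul(706, 1) = 706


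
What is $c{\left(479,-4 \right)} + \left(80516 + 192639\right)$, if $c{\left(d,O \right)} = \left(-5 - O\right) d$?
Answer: $272676$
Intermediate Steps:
$c{\left(d,O \right)} = d \left(-5 - O\right)$
$c{\left(479,-4 \right)} + \left(80516 + 192639\right) = \left(-1\right) 479 \left(5 - 4\right) + \left(80516 + 192639\right) = \left(-1\right) 479 \cdot 1 + 273155 = -479 + 273155 = 272676$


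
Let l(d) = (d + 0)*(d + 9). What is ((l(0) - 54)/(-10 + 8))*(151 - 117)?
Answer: 918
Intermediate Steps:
l(d) = d*(9 + d)
((l(0) - 54)/(-10 + 8))*(151 - 117) = ((0*(9 + 0) - 54)/(-10 + 8))*(151 - 117) = ((0*9 - 54)/(-2))*34 = ((0 - 54)*(-1/2))*34 = -54*(-1/2)*34 = 27*34 = 918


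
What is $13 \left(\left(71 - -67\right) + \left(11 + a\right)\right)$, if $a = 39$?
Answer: $2444$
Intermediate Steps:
$13 \left(\left(71 - -67\right) + \left(11 + a\right)\right) = 13 \left(\left(71 - -67\right) + \left(11 + 39\right)\right) = 13 \left(\left(71 + 67\right) + 50\right) = 13 \left(138 + 50\right) = 13 \cdot 188 = 2444$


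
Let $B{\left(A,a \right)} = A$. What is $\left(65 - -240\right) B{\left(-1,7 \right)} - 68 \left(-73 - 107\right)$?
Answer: $11935$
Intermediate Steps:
$\left(65 - -240\right) B{\left(-1,7 \right)} - 68 \left(-73 - 107\right) = \left(65 - -240\right) \left(-1\right) - 68 \left(-73 - 107\right) = \left(65 + 240\right) \left(-1\right) - -12240 = 305 \left(-1\right) + 12240 = -305 + 12240 = 11935$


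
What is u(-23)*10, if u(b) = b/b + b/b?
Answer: 20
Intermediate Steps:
u(b) = 2 (u(b) = 1 + 1 = 2)
u(-23)*10 = 2*10 = 20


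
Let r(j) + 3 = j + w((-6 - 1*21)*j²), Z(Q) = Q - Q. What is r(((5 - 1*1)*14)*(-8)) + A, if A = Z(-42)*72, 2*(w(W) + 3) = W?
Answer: -2709958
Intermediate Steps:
w(W) = -3 + W/2
Z(Q) = 0
r(j) = -6 + j - 27*j²/2 (r(j) = -3 + (j + (-3 + ((-6 - 1*21)*j²)/2)) = -3 + (j + (-3 + ((-6 - 21)*j²)/2)) = -3 + (j + (-3 + (-27*j²)/2)) = -3 + (j + (-3 - 27*j²/2)) = -3 + (-3 + j - 27*j²/2) = -6 + j - 27*j²/2)
A = 0 (A = 0*72 = 0)
r(((5 - 1*1)*14)*(-8)) + A = (-6 + ((5 - 1*1)*14)*(-8) - 27*12544*(5 - 1*1)²/2) + 0 = (-6 + ((5 - 1)*14)*(-8) - 27*12544*(5 - 1)²/2) + 0 = (-6 + (4*14)*(-8) - 27*((4*14)*(-8))²/2) + 0 = (-6 + 56*(-8) - 27*(56*(-8))²/2) + 0 = (-6 - 448 - 27/2*(-448)²) + 0 = (-6 - 448 - 27/2*200704) + 0 = (-6 - 448 - 2709504) + 0 = -2709958 + 0 = -2709958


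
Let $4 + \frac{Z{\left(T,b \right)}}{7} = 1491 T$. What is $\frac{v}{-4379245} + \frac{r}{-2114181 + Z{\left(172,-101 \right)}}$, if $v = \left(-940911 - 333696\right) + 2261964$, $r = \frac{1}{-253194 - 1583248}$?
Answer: $- \frac{115700001523955497}{513166618738318610} \approx -0.22546$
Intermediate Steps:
$Z{\left(T,b \right)} = -28 + 10437 T$ ($Z{\left(T,b \right)} = -28 + 7 \cdot 1491 T = -28 + 10437 T$)
$r = - \frac{1}{1836442}$ ($r = \frac{1}{-1836442} = - \frac{1}{1836442} \approx -5.4453 \cdot 10^{-7}$)
$v = 987357$ ($v = \left(-940911 - 333696\right) + 2261964 = -1274607 + 2261964 = 987357$)
$\frac{v}{-4379245} + \frac{r}{-2114181 + Z{\left(172,-101 \right)}} = \frac{987357}{-4379245} - \frac{1}{1836442 \left(-2114181 + \left(-28 + 10437 \cdot 172\right)\right)} = 987357 \left(- \frac{1}{4379245}\right) - \frac{1}{1836442 \left(-2114181 + \left(-28 + 1795164\right)\right)} = - \frac{987357}{4379245} - \frac{1}{1836442 \left(-2114181 + 1795136\right)} = - \frac{987357}{4379245} - \frac{1}{1836442 \left(-319045\right)} = - \frac{987357}{4379245} - - \frac{1}{585907637890} = - \frac{987357}{4379245} + \frac{1}{585907637890} = - \frac{115700001523955497}{513166618738318610}$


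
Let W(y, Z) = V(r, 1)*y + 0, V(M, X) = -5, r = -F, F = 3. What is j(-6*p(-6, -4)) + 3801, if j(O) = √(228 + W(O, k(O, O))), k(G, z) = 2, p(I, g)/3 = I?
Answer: 3801 + 2*I*√78 ≈ 3801.0 + 17.664*I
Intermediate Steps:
p(I, g) = 3*I
r = -3 (r = -1*3 = -3)
W(y, Z) = -5*y (W(y, Z) = -5*y + 0 = -5*y)
j(O) = √(228 - 5*O)
j(-6*p(-6, -4)) + 3801 = √(228 - (-30)*3*(-6)) + 3801 = √(228 - (-30)*(-18)) + 3801 = √(228 - 5*108) + 3801 = √(228 - 540) + 3801 = √(-312) + 3801 = 2*I*√78 + 3801 = 3801 + 2*I*√78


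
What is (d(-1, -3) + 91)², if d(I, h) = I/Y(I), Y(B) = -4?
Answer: 133225/16 ≈ 8326.6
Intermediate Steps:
d(I, h) = -I/4 (d(I, h) = I/(-4) = I*(-¼) = -I/4)
(d(-1, -3) + 91)² = (-¼*(-1) + 91)² = (¼ + 91)² = (365/4)² = 133225/16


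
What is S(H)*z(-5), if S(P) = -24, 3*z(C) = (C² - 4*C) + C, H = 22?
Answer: -320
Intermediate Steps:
z(C) = -C + C²/3 (z(C) = ((C² - 4*C) + C)/3 = (C² - 3*C)/3 = -C + C²/3)
S(H)*z(-5) = -8*(-5)*(-3 - 5) = -8*(-5)*(-8) = -24*40/3 = -320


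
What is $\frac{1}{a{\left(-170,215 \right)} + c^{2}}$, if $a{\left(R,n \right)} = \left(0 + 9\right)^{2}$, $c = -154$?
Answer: $\frac{1}{23797} \approx 4.2022 \cdot 10^{-5}$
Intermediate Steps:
$a{\left(R,n \right)} = 81$ ($a{\left(R,n \right)} = 9^{2} = 81$)
$\frac{1}{a{\left(-170,215 \right)} + c^{2}} = \frac{1}{81 + \left(-154\right)^{2}} = \frac{1}{81 + 23716} = \frac{1}{23797}$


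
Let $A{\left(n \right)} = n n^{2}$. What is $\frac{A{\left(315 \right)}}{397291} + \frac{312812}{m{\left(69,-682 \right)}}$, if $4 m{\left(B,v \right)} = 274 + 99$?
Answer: $\frac{508768010543}{148189543} \approx 3433.2$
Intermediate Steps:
$m{\left(B,v \right)} = \frac{373}{4}$ ($m{\left(B,v \right)} = \frac{274 + 99}{4} = \frac{1}{4} \cdot 373 = \frac{373}{4}$)
$A{\left(n \right)} = n^{3}$
$\frac{A{\left(315 \right)}}{397291} + \frac{312812}{m{\left(69,-682 \right)}} = \frac{315^{3}}{397291} + \frac{312812}{\frac{373}{4}} = 31255875 \cdot \frac{1}{397291} + 312812 \cdot \frac{4}{373} = \frac{31255875}{397291} + \frac{1251248}{373} = \frac{508768010543}{148189543}$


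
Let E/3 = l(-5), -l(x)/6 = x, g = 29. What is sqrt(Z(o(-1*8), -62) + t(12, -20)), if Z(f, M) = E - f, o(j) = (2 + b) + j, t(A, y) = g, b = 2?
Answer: sqrt(123) ≈ 11.091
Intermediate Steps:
l(x) = -6*x
E = 90 (E = 3*(-6*(-5)) = 3*30 = 90)
t(A, y) = 29
o(j) = 4 + j (o(j) = (2 + 2) + j = 4 + j)
Z(f, M) = 90 - f
sqrt(Z(o(-1*8), -62) + t(12, -20)) = sqrt((90 - (4 - 1*8)) + 29) = sqrt((90 - (4 - 8)) + 29) = sqrt((90 - 1*(-4)) + 29) = sqrt((90 + 4) + 29) = sqrt(94 + 29) = sqrt(123)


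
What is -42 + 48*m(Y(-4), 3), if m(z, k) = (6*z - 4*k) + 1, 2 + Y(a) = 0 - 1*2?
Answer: -1722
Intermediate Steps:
Y(a) = -4 (Y(a) = -2 + (0 - 1*2) = -2 + (0 - 2) = -2 - 2 = -4)
m(z, k) = 1 - 4*k + 6*z (m(z, k) = (-4*k + 6*z) + 1 = 1 - 4*k + 6*z)
-42 + 48*m(Y(-4), 3) = -42 + 48*(1 - 4*3 + 6*(-4)) = -42 + 48*(1 - 12 - 24) = -42 + 48*(-35) = -42 - 1680 = -1722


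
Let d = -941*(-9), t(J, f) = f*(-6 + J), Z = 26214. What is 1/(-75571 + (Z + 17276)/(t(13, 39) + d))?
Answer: -4371/330299096 ≈ -1.3233e-5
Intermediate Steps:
d = 8469
1/(-75571 + (Z + 17276)/(t(13, 39) + d)) = 1/(-75571 + (26214 + 17276)/(39*(-6 + 13) + 8469)) = 1/(-75571 + 43490/(39*7 + 8469)) = 1/(-75571 + 43490/(273 + 8469)) = 1/(-75571 + 43490/8742) = 1/(-75571 + 43490*(1/8742)) = 1/(-75571 + 21745/4371) = 1/(-330299096/4371) = -4371/330299096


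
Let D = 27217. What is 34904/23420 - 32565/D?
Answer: 46827467/159355535 ≈ 0.29386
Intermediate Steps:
34904/23420 - 32565/D = 34904/23420 - 32565/27217 = 34904*(1/23420) - 32565*1/27217 = 8726/5855 - 32565/27217 = 46827467/159355535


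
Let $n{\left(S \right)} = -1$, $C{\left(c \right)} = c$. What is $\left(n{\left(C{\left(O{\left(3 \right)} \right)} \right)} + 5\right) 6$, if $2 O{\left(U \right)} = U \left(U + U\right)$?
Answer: $24$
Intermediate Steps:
$O{\left(U \right)} = U^{2}$ ($O{\left(U \right)} = \frac{U \left(U + U\right)}{2} = \frac{U 2 U}{2} = \frac{2 U^{2}}{2} = U^{2}$)
$\left(n{\left(C{\left(O{\left(3 \right)} \right)} \right)} + 5\right) 6 = \left(-1 + 5\right) 6 = 4 \cdot 6 = 24$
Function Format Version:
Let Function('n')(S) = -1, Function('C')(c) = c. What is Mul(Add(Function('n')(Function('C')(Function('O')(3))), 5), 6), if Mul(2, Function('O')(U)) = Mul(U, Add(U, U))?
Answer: 24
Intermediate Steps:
Function('O')(U) = Pow(U, 2) (Function('O')(U) = Mul(Rational(1, 2), Mul(U, Add(U, U))) = Mul(Rational(1, 2), Mul(U, Mul(2, U))) = Mul(Rational(1, 2), Mul(2, Pow(U, 2))) = Pow(U, 2))
Mul(Add(Function('n')(Function('C')(Function('O')(3))), 5), 6) = Mul(Add(-1, 5), 6) = Mul(4, 6) = 24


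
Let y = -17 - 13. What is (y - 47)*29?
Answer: -2233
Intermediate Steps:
y = -30
(y - 47)*29 = (-30 - 47)*29 = -77*29 = -2233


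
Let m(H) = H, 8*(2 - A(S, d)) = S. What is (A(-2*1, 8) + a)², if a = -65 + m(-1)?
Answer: 65025/16 ≈ 4064.1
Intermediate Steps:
A(S, d) = 2 - S/8
a = -66 (a = -65 - 1 = -66)
(A(-2*1, 8) + a)² = ((2 - (-1)/4) - 66)² = ((2 - ⅛*(-2)) - 66)² = ((2 + ¼) - 66)² = (9/4 - 66)² = (-255/4)² = 65025/16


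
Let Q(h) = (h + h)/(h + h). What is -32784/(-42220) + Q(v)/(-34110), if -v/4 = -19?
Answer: 55911001/72006210 ≈ 0.77647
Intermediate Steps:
v = 76 (v = -4*(-19) = 76)
Q(h) = 1 (Q(h) = (2*h)/((2*h)) = (2*h)*(1/(2*h)) = 1)
-32784/(-42220) + Q(v)/(-34110) = -32784/(-42220) + 1/(-34110) = -32784*(-1/42220) + 1*(-1/34110) = 8196/10555 - 1/34110 = 55911001/72006210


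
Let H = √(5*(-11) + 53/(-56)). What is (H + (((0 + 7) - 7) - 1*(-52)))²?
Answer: (1456 + I*√43862)²/784 ≈ 2648.1 + 777.89*I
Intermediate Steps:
H = I*√43862/28 (H = √(-55 + 53*(-1/56)) = √(-55 - 53/56) = √(-3133/56) = I*√43862/28 ≈ 7.4797*I)
(H + (((0 + 7) - 7) - 1*(-52)))² = (I*√43862/28 + (((0 + 7) - 7) - 1*(-52)))² = (I*√43862/28 + ((7 - 7) + 52))² = (I*√43862/28 + (0 + 52))² = (I*√43862/28 + 52)² = (52 + I*√43862/28)²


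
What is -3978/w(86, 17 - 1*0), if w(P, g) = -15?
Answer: 1326/5 ≈ 265.20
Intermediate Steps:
-3978/w(86, 17 - 1*0) = -3978/(-15) = -3978*(-1/15) = 1326/5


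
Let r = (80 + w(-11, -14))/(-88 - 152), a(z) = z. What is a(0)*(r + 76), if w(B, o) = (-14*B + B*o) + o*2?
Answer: 0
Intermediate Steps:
w(B, o) = -14*B + 2*o + B*o (w(B, o) = (-14*B + B*o) + 2*o = -14*B + 2*o + B*o)
r = -3/2 (r = (80 + (-14*(-11) + 2*(-14) - 11*(-14)))/(-88 - 152) = (80 + (154 - 28 + 154))/(-240) = (80 + 280)*(-1/240) = 360*(-1/240) = -3/2 ≈ -1.5000)
a(0)*(r + 76) = 0*(-3/2 + 76) = 0*(149/2) = 0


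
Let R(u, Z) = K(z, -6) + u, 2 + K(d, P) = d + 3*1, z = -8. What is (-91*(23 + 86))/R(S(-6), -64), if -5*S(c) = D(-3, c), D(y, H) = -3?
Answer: 49595/32 ≈ 1549.8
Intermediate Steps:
K(d, P) = 1 + d (K(d, P) = -2 + (d + 3*1) = -2 + (d + 3) = -2 + (3 + d) = 1 + d)
S(c) = ⅗ (S(c) = -⅕*(-3) = ⅗)
R(u, Z) = -7 + u (R(u, Z) = (1 - 8) + u = -7 + u)
(-91*(23 + 86))/R(S(-6), -64) = (-91*(23 + 86))/(-7 + ⅗) = (-91*109)/(-32/5) = -9919*(-5/32) = 49595/32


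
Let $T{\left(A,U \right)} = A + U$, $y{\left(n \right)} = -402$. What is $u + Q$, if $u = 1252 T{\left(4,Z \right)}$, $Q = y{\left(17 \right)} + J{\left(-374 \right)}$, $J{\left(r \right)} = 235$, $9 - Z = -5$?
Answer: $22369$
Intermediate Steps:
$Z = 14$ ($Z = 9 - -5 = 9 + 5 = 14$)
$Q = -167$ ($Q = -402 + 235 = -167$)
$u = 22536$ ($u = 1252 \left(4 + 14\right) = 1252 \cdot 18 = 22536$)
$u + Q = 22536 - 167 = 22369$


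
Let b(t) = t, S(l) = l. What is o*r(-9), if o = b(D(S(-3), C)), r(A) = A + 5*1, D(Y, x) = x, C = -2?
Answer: 8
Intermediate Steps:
r(A) = 5 + A (r(A) = A + 5 = 5 + A)
o = -2
o*r(-9) = -2*(5 - 9) = -2*(-4) = 8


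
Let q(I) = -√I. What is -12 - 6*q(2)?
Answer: -12 + 6*√2 ≈ -3.5147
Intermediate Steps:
-12 - 6*q(2) = -12 - (-6)*√2 = -12 + 6*√2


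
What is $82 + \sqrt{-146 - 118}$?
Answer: $82 + 2 i \sqrt{66} \approx 82.0 + 16.248 i$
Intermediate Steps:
$82 + \sqrt{-146 - 118} = 82 + \sqrt{-264} = 82 + 2 i \sqrt{66}$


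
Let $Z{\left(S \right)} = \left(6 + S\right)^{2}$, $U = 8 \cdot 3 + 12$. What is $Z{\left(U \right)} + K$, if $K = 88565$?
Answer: $90329$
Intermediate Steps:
$U = 36$ ($U = 24 + 12 = 36$)
$Z{\left(U \right)} + K = \left(6 + 36\right)^{2} + 88565 = 42^{2} + 88565 = 1764 + 88565 = 90329$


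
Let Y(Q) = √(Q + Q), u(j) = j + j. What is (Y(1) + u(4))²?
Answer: (8 + √2)² ≈ 88.627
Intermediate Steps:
u(j) = 2*j
Y(Q) = √2*√Q (Y(Q) = √(2*Q) = √2*√Q)
(Y(1) + u(4))² = (√2*√1 + 2*4)² = (√2*1 + 8)² = (√2 + 8)² = (8 + √2)²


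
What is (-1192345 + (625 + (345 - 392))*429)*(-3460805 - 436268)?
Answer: 3680329490959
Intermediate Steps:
(-1192345 + (625 + (345 - 392))*429)*(-3460805 - 436268) = (-1192345 + (625 - 47)*429)*(-3897073) = (-1192345 + 578*429)*(-3897073) = (-1192345 + 247962)*(-3897073) = -944383*(-3897073) = 3680329490959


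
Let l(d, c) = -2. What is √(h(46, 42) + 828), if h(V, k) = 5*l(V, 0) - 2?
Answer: 4*√51 ≈ 28.566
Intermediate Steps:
h(V, k) = -12 (h(V, k) = 5*(-2) - 2 = -10 - 2 = -12)
√(h(46, 42) + 828) = √(-12 + 828) = √816 = 4*√51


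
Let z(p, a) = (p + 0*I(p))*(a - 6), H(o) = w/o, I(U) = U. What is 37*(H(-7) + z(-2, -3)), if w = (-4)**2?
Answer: 4070/7 ≈ 581.43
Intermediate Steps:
w = 16
H(o) = 16/o
z(p, a) = p*(-6 + a) (z(p, a) = (p + 0*p)*(a - 6) = (p + 0)*(-6 + a) = p*(-6 + a))
37*(H(-7) + z(-2, -3)) = 37*(16/(-7) - 2*(-6 - 3)) = 37*(16*(-1/7) - 2*(-9)) = 37*(-16/7 + 18) = 37*(110/7) = 4070/7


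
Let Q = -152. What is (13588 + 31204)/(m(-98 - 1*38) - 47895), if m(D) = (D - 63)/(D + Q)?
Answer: -12900096/13793561 ≈ -0.93523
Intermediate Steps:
m(D) = (-63 + D)/(-152 + D) (m(D) = (D - 63)/(D - 152) = (-63 + D)/(-152 + D))
(13588 + 31204)/(m(-98 - 1*38) - 47895) = (13588 + 31204)/((-63 + (-98 - 1*38))/(-152 + (-98 - 1*38)) - 47895) = 44792/((-63 + (-98 - 38))/(-152 + (-98 - 38)) - 47895) = 44792/((-63 - 136)/(-152 - 136) - 47895) = 44792/(-199/(-288) - 47895) = 44792/(-1/288*(-199) - 47895) = 44792/(199/288 - 47895) = 44792/(-13793561/288) = 44792*(-288/13793561) = -12900096/13793561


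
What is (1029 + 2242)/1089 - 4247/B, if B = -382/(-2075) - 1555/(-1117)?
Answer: -115136773832/42779187 ≈ -2691.4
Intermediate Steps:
B = 3653319/2317775 (B = -382*(-1/2075) - 1555*(-1/1117) = 382/2075 + 1555/1117 = 3653319/2317775 ≈ 1.5762)
(1029 + 2242)/1089 - 4247/B = (1029 + 2242)/1089 - 4247/3653319/2317775 = 3271*(1/1089) - 4247*2317775/3653319 = 3271/1089 - 317535175/117849 = -115136773832/42779187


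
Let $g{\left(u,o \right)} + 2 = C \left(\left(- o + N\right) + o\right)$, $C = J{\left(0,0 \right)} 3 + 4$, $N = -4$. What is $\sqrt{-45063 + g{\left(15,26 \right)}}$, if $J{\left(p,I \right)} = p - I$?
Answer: $3 i \sqrt{5009} \approx 212.32 i$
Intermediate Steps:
$C = 4$ ($C = \left(0 - 0\right) 3 + 4 = \left(0 + 0\right) 3 + 4 = 0 \cdot 3 + 4 = 0 + 4 = 4$)
$g{\left(u,o \right)} = -18$ ($g{\left(u,o \right)} = -2 + 4 \left(\left(- o - 4\right) + o\right) = -2 + 4 \left(\left(-4 - o\right) + o\right) = -2 + 4 \left(-4\right) = -2 - 16 = -18$)
$\sqrt{-45063 + g{\left(15,26 \right)}} = \sqrt{-45063 - 18} = \sqrt{-45081} = 3 i \sqrt{5009}$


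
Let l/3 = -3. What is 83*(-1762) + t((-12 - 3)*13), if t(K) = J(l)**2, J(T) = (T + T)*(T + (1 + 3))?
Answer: -138146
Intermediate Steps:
l = -9 (l = 3*(-3) = -9)
J(T) = 2*T*(4 + T) (J(T) = (2*T)*(T + 4) = (2*T)*(4 + T) = 2*T*(4 + T))
t(K) = 8100 (t(K) = (2*(-9)*(4 - 9))**2 = (2*(-9)*(-5))**2 = 90**2 = 8100)
83*(-1762) + t((-12 - 3)*13) = 83*(-1762) + 8100 = -146246 + 8100 = -138146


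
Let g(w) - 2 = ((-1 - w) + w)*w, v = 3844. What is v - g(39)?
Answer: 3881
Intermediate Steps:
g(w) = 2 - w (g(w) = 2 + ((-1 - w) + w)*w = 2 - w)
v - g(39) = 3844 - (2 - 1*39) = 3844 - (2 - 39) = 3844 - 1*(-37) = 3844 + 37 = 3881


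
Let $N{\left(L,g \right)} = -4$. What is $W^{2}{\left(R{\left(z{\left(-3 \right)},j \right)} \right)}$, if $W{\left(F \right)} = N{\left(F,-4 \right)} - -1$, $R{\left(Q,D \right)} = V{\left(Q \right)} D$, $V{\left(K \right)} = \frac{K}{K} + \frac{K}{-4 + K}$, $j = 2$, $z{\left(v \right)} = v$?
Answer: $9$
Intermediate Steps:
$V{\left(K \right)} = 1 + \frac{K}{-4 + K}$
$R{\left(Q,D \right)} = \frac{2 D \left(-2 + Q\right)}{-4 + Q}$ ($R{\left(Q,D \right)} = \frac{2 \left(-2 + Q\right)}{-4 + Q} D = \frac{2 D \left(-2 + Q\right)}{-4 + Q}$)
$W{\left(F \right)} = -3$ ($W{\left(F \right)} = -4 - -1 = -4 + 1 = -3$)
$W^{2}{\left(R{\left(z{\left(-3 \right)},j \right)} \right)} = \left(-3\right)^{2} = 9$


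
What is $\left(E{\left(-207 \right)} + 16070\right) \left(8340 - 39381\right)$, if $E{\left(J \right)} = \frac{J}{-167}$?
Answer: $- \frac{83310846777}{167} \approx -4.9887 \cdot 10^{8}$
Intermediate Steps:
$E{\left(J \right)} = - \frac{J}{167}$ ($E{\left(J \right)} = J \left(- \frac{1}{167}\right) = - \frac{J}{167}$)
$\left(E{\left(-207 \right)} + 16070\right) \left(8340 - 39381\right) = \left(\left(- \frac{1}{167}\right) \left(-207\right) + 16070\right) \left(8340 - 39381\right) = \left(\frac{207}{167} + 16070\right) \left(-31041\right) = \frac{2683897}{167} \left(-31041\right) = - \frac{83310846777}{167}$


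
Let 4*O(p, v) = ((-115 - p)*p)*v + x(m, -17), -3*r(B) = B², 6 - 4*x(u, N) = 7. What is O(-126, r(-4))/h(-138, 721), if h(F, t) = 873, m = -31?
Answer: 29567/13968 ≈ 2.1168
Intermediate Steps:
x(u, N) = -¼ (x(u, N) = 3/2 - ¼*7 = 3/2 - 7/4 = -¼)
r(B) = -B²/3
O(p, v) = -1/16 + p*v*(-115 - p)/4 (O(p, v) = (((-115 - p)*p)*v - ¼)/4 = ((p*(-115 - p))*v - ¼)/4 = (p*v*(-115 - p) - ¼)/4 = (-¼ + p*v*(-115 - p))/4 = -1/16 + p*v*(-115 - p)/4)
O(-126, r(-4))/h(-138, 721) = (-1/16 - 115/4*(-126)*(-⅓*(-4)²) - ¼*(-⅓*(-4)²)*(-126)²)/873 = (-1/16 - 115/4*(-126)*(-⅓*16) - ¼*(-⅓*16)*15876)*(1/873) = (-1/16 - 115/4*(-126)*(-16/3) - ¼*(-16/3)*15876)*(1/873) = (-1/16 - 19320 + 21168)*(1/873) = (29567/16)*(1/873) = 29567/13968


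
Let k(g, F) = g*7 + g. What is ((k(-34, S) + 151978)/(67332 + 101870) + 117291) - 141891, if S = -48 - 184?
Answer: -2081108747/84601 ≈ -24599.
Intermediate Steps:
S = -232
k(g, F) = 8*g (k(g, F) = 7*g + g = 8*g)
((k(-34, S) + 151978)/(67332 + 101870) + 117291) - 141891 = ((8*(-34) + 151978)/(67332 + 101870) + 117291) - 141891 = ((-272 + 151978)/169202 + 117291) - 141891 = (151706*(1/169202) + 117291) - 141891 = (75853/84601 + 117291) - 141891 = 9923011744/84601 - 141891 = -2081108747/84601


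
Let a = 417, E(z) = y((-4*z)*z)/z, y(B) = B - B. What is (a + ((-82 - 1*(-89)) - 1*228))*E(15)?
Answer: 0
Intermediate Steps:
y(B) = 0
E(z) = 0 (E(z) = 0/z = 0)
(a + ((-82 - 1*(-89)) - 1*228))*E(15) = (417 + ((-82 - 1*(-89)) - 1*228))*0 = (417 + ((-82 + 89) - 228))*0 = (417 + (7 - 228))*0 = (417 - 221)*0 = 196*0 = 0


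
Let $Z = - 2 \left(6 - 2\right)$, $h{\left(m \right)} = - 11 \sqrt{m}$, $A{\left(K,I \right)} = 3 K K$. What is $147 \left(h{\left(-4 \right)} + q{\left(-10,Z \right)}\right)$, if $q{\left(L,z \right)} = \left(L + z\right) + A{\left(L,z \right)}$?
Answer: $41454 - 3234 i \approx 41454.0 - 3234.0 i$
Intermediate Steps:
$A{\left(K,I \right)} = 3 K^{2}$
$Z = -8$ ($Z = \left(-2\right) 4 = -8$)
$q{\left(L,z \right)} = L + z + 3 L^{2}$ ($q{\left(L,z \right)} = \left(L + z\right) + 3 L^{2} = L + z + 3 L^{2}$)
$147 \left(h{\left(-4 \right)} + q{\left(-10,Z \right)}\right) = 147 \left(- 11 \sqrt{-4} - \left(18 - 300\right)\right) = 147 \left(- 11 \cdot 2 i - -282\right) = 147 \left(- 22 i - -282\right) = 147 \left(- 22 i + 282\right) = 147 \left(282 - 22 i\right) = 41454 - 3234 i$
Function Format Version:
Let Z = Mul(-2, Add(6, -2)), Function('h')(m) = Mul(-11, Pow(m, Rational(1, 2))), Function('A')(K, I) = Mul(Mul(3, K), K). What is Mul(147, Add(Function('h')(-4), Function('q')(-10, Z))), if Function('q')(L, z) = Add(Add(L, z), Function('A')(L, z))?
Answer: Add(41454, Mul(-3234, I)) ≈ Add(41454., Mul(-3234.0, I))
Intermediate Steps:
Function('A')(K, I) = Mul(3, Pow(K, 2))
Z = -8 (Z = Mul(-2, 4) = -8)
Function('q')(L, z) = Add(L, z, Mul(3, Pow(L, 2))) (Function('q')(L, z) = Add(Add(L, z), Mul(3, Pow(L, 2))) = Add(L, z, Mul(3, Pow(L, 2))))
Mul(147, Add(Function('h')(-4), Function('q')(-10, Z))) = Mul(147, Add(Mul(-11, Pow(-4, Rational(1, 2))), Add(-10, -8, Mul(3, Pow(-10, 2))))) = Mul(147, Add(Mul(-11, Mul(2, I)), Add(-10, -8, Mul(3, 100)))) = Mul(147, Add(Mul(-22, I), Add(-10, -8, 300))) = Mul(147, Add(Mul(-22, I), 282)) = Mul(147, Add(282, Mul(-22, I))) = Add(41454, Mul(-3234, I))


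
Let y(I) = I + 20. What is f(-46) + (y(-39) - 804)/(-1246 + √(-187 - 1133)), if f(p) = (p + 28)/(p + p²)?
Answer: 58186917/89345570 + 823*I*√330/776918 ≈ 0.65126 + 0.019243*I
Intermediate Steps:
y(I) = 20 + I
f(p) = (28 + p)/(p + p²)
f(-46) + (y(-39) - 804)/(-1246 + √(-187 - 1133)) = (28 - 46)/((-46)*(1 - 46)) + ((20 - 39) - 804)/(-1246 + √(-187 - 1133)) = -1/46*(-18)/(-45) + (-19 - 804)/(-1246 + √(-1320)) = -1/46*(-1/45)*(-18) - 823/(-1246 + 2*I*√330) = -1/115 - 823/(-1246 + 2*I*√330)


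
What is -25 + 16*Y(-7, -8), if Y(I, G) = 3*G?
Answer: -409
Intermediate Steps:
-25 + 16*Y(-7, -8) = -25 + 16*(3*(-8)) = -25 + 16*(-24) = -25 - 384 = -409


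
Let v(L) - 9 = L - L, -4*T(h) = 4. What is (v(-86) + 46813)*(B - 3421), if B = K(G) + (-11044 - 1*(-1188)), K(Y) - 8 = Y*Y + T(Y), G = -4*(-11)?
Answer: -530680548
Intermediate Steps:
G = 44
T(h) = -1 (T(h) = -1/4*4 = -1)
v(L) = 9 (v(L) = 9 + (L - L) = 9 + 0 = 9)
K(Y) = 7 + Y**2 (K(Y) = 8 + (Y*Y - 1) = 8 + (Y**2 - 1) = 8 + (-1 + Y**2) = 7 + Y**2)
B = -7913 (B = (7 + 44**2) + (-11044 - 1*(-1188)) = (7 + 1936) + (-11044 + 1188) = 1943 - 9856 = -7913)
(v(-86) + 46813)*(B - 3421) = (9 + 46813)*(-7913 - 3421) = 46822*(-11334) = -530680548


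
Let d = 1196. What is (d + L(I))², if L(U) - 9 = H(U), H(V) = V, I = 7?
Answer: 1468944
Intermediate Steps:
L(U) = 9 + U
(d + L(I))² = (1196 + (9 + 7))² = (1196 + 16)² = 1212² = 1468944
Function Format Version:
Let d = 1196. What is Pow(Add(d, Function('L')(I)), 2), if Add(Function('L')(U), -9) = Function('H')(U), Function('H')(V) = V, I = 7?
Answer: 1468944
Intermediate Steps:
Function('L')(U) = Add(9, U)
Pow(Add(d, Function('L')(I)), 2) = Pow(Add(1196, Add(9, 7)), 2) = Pow(Add(1196, 16), 2) = Pow(1212, 2) = 1468944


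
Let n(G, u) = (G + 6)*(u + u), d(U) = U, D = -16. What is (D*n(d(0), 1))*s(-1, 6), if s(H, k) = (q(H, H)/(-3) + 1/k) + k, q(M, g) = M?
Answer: -1248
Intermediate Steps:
n(G, u) = 2*u*(6 + G) (n(G, u) = (6 + G)*(2*u) = 2*u*(6 + G))
s(H, k) = k + 1/k - H/3 (s(H, k) = (H/(-3) + 1/k) + k = (H*(-1/3) + 1/k) + k = (-H/3 + 1/k) + k = (1/k - H/3) + k = k + 1/k - H/3)
(D*n(d(0), 1))*s(-1, 6) = (-32*(6 + 0))*(6 + 1/6 - 1/3*(-1)) = (-32*6)*(6 + 1/6 + 1/3) = -16*12*(13/2) = -192*13/2 = -1248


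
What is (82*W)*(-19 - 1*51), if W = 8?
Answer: -45920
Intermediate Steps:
(82*W)*(-19 - 1*51) = (82*8)*(-19 - 1*51) = 656*(-19 - 51) = 656*(-70) = -45920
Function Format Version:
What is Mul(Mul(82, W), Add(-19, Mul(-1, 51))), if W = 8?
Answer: -45920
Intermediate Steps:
Mul(Mul(82, W), Add(-19, Mul(-1, 51))) = Mul(Mul(82, 8), Add(-19, Mul(-1, 51))) = Mul(656, Add(-19, -51)) = Mul(656, -70) = -45920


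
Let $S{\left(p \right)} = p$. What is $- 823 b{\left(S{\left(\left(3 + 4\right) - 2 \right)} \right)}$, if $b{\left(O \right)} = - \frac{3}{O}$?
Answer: $\frac{2469}{5} \approx 493.8$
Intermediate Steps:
$- 823 b{\left(S{\left(\left(3 + 4\right) - 2 \right)} \right)} = - 823 \left(- \frac{3}{\left(3 + 4\right) - 2}\right) = - 823 \left(- \frac{3}{7 - 2}\right) = - 823 \left(- \frac{3}{5}\right) = - 823 \left(\left(-3\right) \frac{1}{5}\right) = \left(-823\right) \left(- \frac{3}{5}\right) = \frac{2469}{5}$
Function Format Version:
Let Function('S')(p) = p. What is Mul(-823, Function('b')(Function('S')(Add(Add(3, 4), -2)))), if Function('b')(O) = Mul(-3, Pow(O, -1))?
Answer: Rational(2469, 5) ≈ 493.80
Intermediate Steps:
Mul(-823, Function('b')(Function('S')(Add(Add(3, 4), -2)))) = Mul(-823, Mul(-3, Pow(Add(Add(3, 4), -2), -1))) = Mul(-823, Mul(-3, Pow(Add(7, -2), -1))) = Mul(-823, Mul(-3, Pow(5, -1))) = Mul(-823, Mul(-3, Rational(1, 5))) = Mul(-823, Rational(-3, 5)) = Rational(2469, 5)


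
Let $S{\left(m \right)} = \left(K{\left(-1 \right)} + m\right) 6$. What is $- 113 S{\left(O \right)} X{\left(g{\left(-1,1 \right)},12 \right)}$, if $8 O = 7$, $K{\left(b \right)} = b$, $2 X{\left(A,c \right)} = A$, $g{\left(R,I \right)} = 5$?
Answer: $\frac{1695}{8} \approx 211.88$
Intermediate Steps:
$X{\left(A,c \right)} = \frac{A}{2}$
$O = \frac{7}{8}$ ($O = \frac{1}{8} \cdot 7 = \frac{7}{8} \approx 0.875$)
$S{\left(m \right)} = -6 + 6 m$ ($S{\left(m \right)} = \left(-1 + m\right) 6 = -6 + 6 m$)
$- 113 S{\left(O \right)} X{\left(g{\left(-1,1 \right)},12 \right)} = - 113 \left(-6 + 6 \cdot \frac{7}{8}\right) \frac{1}{2} \cdot 5 = - 113 \left(-6 + \frac{21}{4}\right) \frac{5}{2} = \left(-113\right) \left(- \frac{3}{4}\right) \frac{5}{2} = \frac{339}{4} \cdot \frac{5}{2} = \frac{1695}{8}$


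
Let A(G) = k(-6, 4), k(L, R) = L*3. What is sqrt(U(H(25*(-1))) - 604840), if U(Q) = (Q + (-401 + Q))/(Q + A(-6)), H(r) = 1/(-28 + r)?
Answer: I*sqrt(22064356099)/191 ≈ 777.7*I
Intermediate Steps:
k(L, R) = 3*L
A(G) = -18 (A(G) = 3*(-6) = -18)
U(Q) = (-401 + 2*Q)/(-18 + Q) (U(Q) = (Q + (-401 + Q))/(Q - 18) = (-401 + 2*Q)/(-18 + Q))
sqrt(U(H(25*(-1))) - 604840) = sqrt((-401 + 2/(-28 + 25*(-1)))/(-18 + 1/(-28 + 25*(-1))) - 604840) = sqrt((-401 + 2/(-28 - 25))/(-18 + 1/(-28 - 25)) - 604840) = sqrt((-401 + 2/(-53))/(-18 + 1/(-53)) - 604840) = sqrt((-401 + 2*(-1/53))/(-18 - 1/53) - 604840) = sqrt((-401 - 2/53)/(-955/53) - 604840) = sqrt(-53/955*(-21255/53) - 604840) = sqrt(4251/191 - 604840) = sqrt(-115520189/191) = I*sqrt(22064356099)/191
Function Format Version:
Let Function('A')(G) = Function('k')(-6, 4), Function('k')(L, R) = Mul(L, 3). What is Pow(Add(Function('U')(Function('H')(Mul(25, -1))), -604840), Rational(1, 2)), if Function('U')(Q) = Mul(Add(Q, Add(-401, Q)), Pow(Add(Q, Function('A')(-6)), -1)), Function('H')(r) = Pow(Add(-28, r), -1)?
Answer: Mul(Rational(1, 191), I, Pow(22064356099, Rational(1, 2))) ≈ Mul(777.70, I)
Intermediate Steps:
Function('k')(L, R) = Mul(3, L)
Function('A')(G) = -18 (Function('A')(G) = Mul(3, -6) = -18)
Function('U')(Q) = Mul(Pow(Add(-18, Q), -1), Add(-401, Mul(2, Q))) (Function('U')(Q) = Mul(Add(Q, Add(-401, Q)), Pow(Add(Q, -18), -1)) = Mul(Add(-401, Mul(2, Q)), Pow(Add(-18, Q), -1)) = Mul(Pow(Add(-18, Q), -1), Add(-401, Mul(2, Q))))
Pow(Add(Function('U')(Function('H')(Mul(25, -1))), -604840), Rational(1, 2)) = Pow(Add(Mul(Pow(Add(-18, Pow(Add(-28, Mul(25, -1)), -1)), -1), Add(-401, Mul(2, Pow(Add(-28, Mul(25, -1)), -1)))), -604840), Rational(1, 2)) = Pow(Add(Mul(Pow(Add(-18, Pow(Add(-28, -25), -1)), -1), Add(-401, Mul(2, Pow(Add(-28, -25), -1)))), -604840), Rational(1, 2)) = Pow(Add(Mul(Pow(Add(-18, Pow(-53, -1)), -1), Add(-401, Mul(2, Pow(-53, -1)))), -604840), Rational(1, 2)) = Pow(Add(Mul(Pow(Add(-18, Rational(-1, 53)), -1), Add(-401, Mul(2, Rational(-1, 53)))), -604840), Rational(1, 2)) = Pow(Add(Mul(Pow(Rational(-955, 53), -1), Add(-401, Rational(-2, 53))), -604840), Rational(1, 2)) = Pow(Add(Mul(Rational(-53, 955), Rational(-21255, 53)), -604840), Rational(1, 2)) = Pow(Add(Rational(4251, 191), -604840), Rational(1, 2)) = Pow(Rational(-115520189, 191), Rational(1, 2)) = Mul(Rational(1, 191), I, Pow(22064356099, Rational(1, 2)))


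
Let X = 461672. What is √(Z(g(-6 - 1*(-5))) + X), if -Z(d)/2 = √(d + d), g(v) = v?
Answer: √(461672 - 2*I*√2) ≈ 679.46 - 0.002*I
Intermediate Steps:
Z(d) = -2*√2*√d (Z(d) = -2*√(d + d) = -2*√2*√d)
√(Z(g(-6 - 1*(-5))) + X) = √(-2*√2*√(-6 - 1*(-5)) + 461672) = √(-2*√2*√(-6 + 5) + 461672) = √(-2*√2*√(-1) + 461672) = √(-2*√2*I + 461672) = √(-2*I*√2 + 461672) = √(461672 - 2*I*√2)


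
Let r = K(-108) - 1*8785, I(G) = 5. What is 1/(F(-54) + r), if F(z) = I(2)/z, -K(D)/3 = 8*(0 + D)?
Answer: -54/334427 ≈ -0.00016147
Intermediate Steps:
K(D) = -24*D (K(D) = -24*(0 + D) = -24*D)
F(z) = 5/z
r = -6193 (r = -24*(-108) - 1*8785 = 2592 - 8785 = -6193)
1/(F(-54) + r) = 1/(5/(-54) - 6193) = 1/(5*(-1/54) - 6193) = 1/(-5/54 - 6193) = 1/(-334427/54) = -54/334427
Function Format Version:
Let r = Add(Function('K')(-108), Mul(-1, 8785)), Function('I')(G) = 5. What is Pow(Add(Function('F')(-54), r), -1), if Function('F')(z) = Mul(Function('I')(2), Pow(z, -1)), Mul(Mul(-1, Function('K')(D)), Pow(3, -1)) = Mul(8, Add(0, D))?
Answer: Rational(-54, 334427) ≈ -0.00016147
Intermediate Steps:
Function('K')(D) = Mul(-24, D) (Function('K')(D) = Mul(-3, Mul(8, Add(0, D))) = Mul(-3, Mul(8, D)) = Mul(-24, D))
Function('F')(z) = Mul(5, Pow(z, -1))
r = -6193 (r = Add(Mul(-24, -108), Mul(-1, 8785)) = Add(2592, -8785) = -6193)
Pow(Add(Function('F')(-54), r), -1) = Pow(Add(Mul(5, Pow(-54, -1)), -6193), -1) = Pow(Add(Mul(5, Rational(-1, 54)), -6193), -1) = Pow(Add(Rational(-5, 54), -6193), -1) = Pow(Rational(-334427, 54), -1) = Rational(-54, 334427)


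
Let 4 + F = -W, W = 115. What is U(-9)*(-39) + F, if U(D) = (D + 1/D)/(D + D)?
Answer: -3746/27 ≈ -138.74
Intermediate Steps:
F = -119 (F = -4 - 1*115 = -4 - 115 = -119)
U(D) = (D + 1/D)/(2*D) (U(D) = (D + 1/D)/((2*D)) = (D + 1/D)*(1/(2*D)) = (D + 1/D)/(2*D))
U(-9)*(-39) + F = ((1/2)*(1 + (-9)**2)/(-9)**2)*(-39) - 119 = ((1/2)*(1/81)*(1 + 81))*(-39) - 119 = ((1/2)*(1/81)*82)*(-39) - 119 = (41/81)*(-39) - 119 = -533/27 - 119 = -3746/27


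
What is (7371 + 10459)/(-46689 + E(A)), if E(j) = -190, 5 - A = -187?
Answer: -17830/46879 ≈ -0.38034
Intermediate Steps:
A = 192 (A = 5 - 1*(-187) = 5 + 187 = 192)
(7371 + 10459)/(-46689 + E(A)) = (7371 + 10459)/(-46689 - 190) = 17830/(-46879) = 17830*(-1/46879) = -17830/46879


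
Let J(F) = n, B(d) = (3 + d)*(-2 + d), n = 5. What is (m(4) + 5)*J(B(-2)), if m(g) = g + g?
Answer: 65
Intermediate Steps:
m(g) = 2*g
B(d) = (-2 + d)*(3 + d)
J(F) = 5
(m(4) + 5)*J(B(-2)) = (2*4 + 5)*5 = (8 + 5)*5 = 13*5 = 65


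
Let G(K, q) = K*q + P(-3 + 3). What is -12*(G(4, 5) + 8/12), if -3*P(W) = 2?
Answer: -240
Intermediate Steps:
P(W) = -⅔ (P(W) = -⅓*2 = -⅔)
G(K, q) = -⅔ + K*q (G(K, q) = K*q - ⅔ = -⅔ + K*q)
-12*(G(4, 5) + 8/12) = -12*((-⅔ + 4*5) + 8/12) = -12*((-⅔ + 20) + 8*(1/12)) = -12*(58/3 + ⅔) = -12*20 = -240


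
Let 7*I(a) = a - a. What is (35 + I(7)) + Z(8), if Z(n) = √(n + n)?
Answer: 39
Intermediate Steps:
Z(n) = √2*√n (Z(n) = √(2*n) = √2*√n)
I(a) = 0 (I(a) = (a - a)/7 = (⅐)*0 = 0)
(35 + I(7)) + Z(8) = (35 + 0) + √2*√8 = 35 + √2*(2*√2) = 35 + 4 = 39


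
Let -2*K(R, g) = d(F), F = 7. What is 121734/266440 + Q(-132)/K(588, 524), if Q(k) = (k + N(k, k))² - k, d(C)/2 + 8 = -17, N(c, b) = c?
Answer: 1860801567/666100 ≈ 2793.6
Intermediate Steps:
d(C) = -50 (d(C) = -16 + 2*(-17) = -16 - 34 = -50)
K(R, g) = 25 (K(R, g) = -½*(-50) = 25)
Q(k) = -k + 4*k² (Q(k) = (k + k)² - k = (2*k)² - k = 4*k² - k = -k + 4*k²)
121734/266440 + Q(-132)/K(588, 524) = 121734/266440 - 132*(-1 + 4*(-132))/25 = 121734*(1/266440) - 132*(-1 - 528)*(1/25) = 60867/133220 - 132*(-529)*(1/25) = 60867/133220 + 69828*(1/25) = 60867/133220 + 69828/25 = 1860801567/666100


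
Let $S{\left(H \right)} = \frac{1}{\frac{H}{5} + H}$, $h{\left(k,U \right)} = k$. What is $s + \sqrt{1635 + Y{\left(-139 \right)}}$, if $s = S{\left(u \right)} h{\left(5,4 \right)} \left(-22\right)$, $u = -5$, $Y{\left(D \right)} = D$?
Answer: $\frac{55}{3} + 2 \sqrt{374} \approx 57.011$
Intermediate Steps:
$S{\left(H \right)} = \frac{5}{6 H}$ ($S{\left(H \right)} = \frac{1}{H \frac{1}{5} + H} = \frac{1}{\frac{H}{5} + H} = \frac{1}{\frac{6}{5} H} = \frac{5}{6 H}$)
$s = \frac{55}{3}$ ($s = \frac{5}{6 \left(-5\right)} 5 \left(-22\right) = \frac{5}{6} \left(- \frac{1}{5}\right) 5 \left(-22\right) = \left(- \frac{1}{6}\right) 5 \left(-22\right) = \left(- \frac{5}{6}\right) \left(-22\right) = \frac{55}{3} \approx 18.333$)
$s + \sqrt{1635 + Y{\left(-139 \right)}} = \frac{55}{3} + \sqrt{1635 - 139} = \frac{55}{3} + \sqrt{1496} = \frac{55}{3} + 2 \sqrt{374}$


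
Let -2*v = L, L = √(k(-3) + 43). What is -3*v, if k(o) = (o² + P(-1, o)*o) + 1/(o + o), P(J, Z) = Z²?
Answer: √894/4 ≈ 7.4750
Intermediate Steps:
k(o) = o² + o³ + 1/(2*o) (k(o) = (o² + o²*o) + 1/(o + o) = (o² + o³) + 1/(2*o) = o² + o³ + 1/(2*o))
L = √894/6 (L = √(((-3)² + (-3)³ + (½)/(-3)) + 43) = √((9 - 27 + (½)*(-⅓)) + 43) = √((9 - 27 - ⅙) + 43) = √(-109/6 + 43) = √(149/6) = √894/6 ≈ 4.9833)
v = -√894/12 ≈ -2.4917
-3*v = -(-1)*√894/4 = √894/4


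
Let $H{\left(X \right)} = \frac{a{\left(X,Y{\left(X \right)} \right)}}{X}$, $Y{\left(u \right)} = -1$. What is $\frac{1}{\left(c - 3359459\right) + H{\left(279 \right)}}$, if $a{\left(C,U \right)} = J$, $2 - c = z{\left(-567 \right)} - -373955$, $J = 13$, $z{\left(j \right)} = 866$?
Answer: $- \frac{279}{1041863549} \approx -2.6779 \cdot 10^{-7}$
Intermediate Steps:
$c = -374819$ ($c = 2 - \left(866 - -373955\right) = 2 - \left(866 + 373955\right) = 2 - 374821 = -374819$)
$a{\left(C,U \right)} = 13$
$H{\left(X \right)} = \frac{13}{X}$
$\frac{1}{\left(c - 3359459\right) + H{\left(279 \right)}} = \frac{1}{\left(-374819 - 3359459\right) + \frac{13}{279}} = \frac{1}{-3734278 + 13 \cdot \frac{1}{279}} = \frac{1}{-3734278 + \frac{13}{279}} = \frac{1}{- \frac{1041863549}{279}} = - \frac{279}{1041863549}$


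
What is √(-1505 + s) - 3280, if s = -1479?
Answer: -3280 + 2*I*√746 ≈ -3280.0 + 54.626*I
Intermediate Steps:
√(-1505 + s) - 3280 = √(-1505 - 1479) - 3280 = √(-2984) - 3280 = 2*I*√746 - 3280 = -3280 + 2*I*√746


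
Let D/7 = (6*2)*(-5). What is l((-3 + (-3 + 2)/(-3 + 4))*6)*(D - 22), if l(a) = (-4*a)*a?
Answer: 1018368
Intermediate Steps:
l(a) = -4*a²
D = -420 (D = 7*((6*2)*(-5)) = 7*(12*(-5)) = 7*(-60) = -420)
l((-3 + (-3 + 2)/(-3 + 4))*6)*(D - 22) = (-4*36*(-3 + (-3 + 2)/(-3 + 4))²)*(-420 - 22) = -4*36*(-3 - 1/1)²*(-442) = -4*36*(-3 - 1*1)²*(-442) = -4*36*(-3 - 1)²*(-442) = -4*(-4*6)²*(-442) = -4*(-24)²*(-442) = -4*576*(-442) = -2304*(-442) = 1018368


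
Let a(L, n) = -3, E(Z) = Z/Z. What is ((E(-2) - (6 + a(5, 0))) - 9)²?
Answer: 121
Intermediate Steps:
E(Z) = 1
((E(-2) - (6 + a(5, 0))) - 9)² = ((1 - (6 - 3)) - 9)² = ((1 - 1*3) - 9)² = ((1 - 3) - 9)² = (-2 - 9)² = (-11)² = 121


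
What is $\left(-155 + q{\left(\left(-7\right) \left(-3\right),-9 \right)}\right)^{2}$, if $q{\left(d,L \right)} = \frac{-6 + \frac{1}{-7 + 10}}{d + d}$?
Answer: $\frac{382085209}{15876} \approx 24067.0$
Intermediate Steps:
$q{\left(d,L \right)} = - \frac{17}{6 d}$ ($q{\left(d,L \right)} = \frac{-6 + \frac{1}{3}}{2 d} = \left(-6 + \frac{1}{3}\right) \frac{1}{2 d} = - \frac{17 \frac{1}{2 d}}{3} = - \frac{17}{6 d}$)
$\left(-155 + q{\left(\left(-7\right) \left(-3\right),-9 \right)}\right)^{2} = \left(-155 - \frac{17}{6 \left(\left(-7\right) \left(-3\right)\right)}\right)^{2} = \left(-155 - \frac{17}{6 \cdot 21}\right)^{2} = \left(-155 - \frac{17}{126}\right)^{2} = \left(- \frac{19547}{126}\right)^{2} = \frac{382085209}{15876}$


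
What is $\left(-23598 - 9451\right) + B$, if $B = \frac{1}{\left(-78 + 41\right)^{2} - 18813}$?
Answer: $- \frac{576506757}{17444} \approx -33049.0$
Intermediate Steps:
$B = - \frac{1}{17444}$ ($B = \frac{1}{\left(-37\right)^{2} - 18813} = \frac{1}{1369 - 18813} = \frac{1}{-17444} = - \frac{1}{17444} \approx -5.7326 \cdot 10^{-5}$)
$\left(-23598 - 9451\right) + B = \left(-23598 - 9451\right) - \frac{1}{17444} = -33049 - \frac{1}{17444} = - \frac{576506757}{17444}$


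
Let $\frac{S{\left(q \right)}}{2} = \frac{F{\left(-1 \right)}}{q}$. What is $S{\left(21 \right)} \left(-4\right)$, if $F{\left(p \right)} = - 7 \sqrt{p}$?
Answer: $\frac{8 i}{3} \approx 2.6667 i$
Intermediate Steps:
$S{\left(q \right)} = - \frac{14 i}{q}$ ($S{\left(q \right)} = 2 \frac{\left(-7\right) \sqrt{-1}}{q} = 2 \frac{\left(-7\right) i}{q} = 2 \left(- \frac{7 i}{q}\right) = - \frac{14 i}{q}$)
$S{\left(21 \right)} \left(-4\right) = - \frac{14 i}{21} \left(-4\right) = \left(-14\right) i \frac{1}{21} \left(-4\right) = - \frac{2 i}{3} \left(-4\right) = \frac{8 i}{3}$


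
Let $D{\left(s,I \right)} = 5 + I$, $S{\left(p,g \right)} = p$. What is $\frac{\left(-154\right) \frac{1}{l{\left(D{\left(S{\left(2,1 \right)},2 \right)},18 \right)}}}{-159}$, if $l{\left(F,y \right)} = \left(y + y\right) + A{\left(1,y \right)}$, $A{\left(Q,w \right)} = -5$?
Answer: $\frac{154}{4929} \approx 0.031244$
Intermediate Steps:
$l{\left(F,y \right)} = -5 + 2 y$ ($l{\left(F,y \right)} = \left(y + y\right) - 5 = 2 y - 5 = -5 + 2 y$)
$\frac{\left(-154\right) \frac{1}{l{\left(D{\left(S{\left(2,1 \right)},2 \right)},18 \right)}}}{-159} = \frac{\left(-154\right) \frac{1}{-5 + 2 \cdot 18}}{-159} = - \frac{\left(-154\right) \frac{1}{-5 + 36}}{159} = - \frac{\left(-154\right) \frac{1}{31}}{159} = \left(- \frac{1}{159}\right) \left(- \frac{154}{31}\right) = \frac{154}{4929}$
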